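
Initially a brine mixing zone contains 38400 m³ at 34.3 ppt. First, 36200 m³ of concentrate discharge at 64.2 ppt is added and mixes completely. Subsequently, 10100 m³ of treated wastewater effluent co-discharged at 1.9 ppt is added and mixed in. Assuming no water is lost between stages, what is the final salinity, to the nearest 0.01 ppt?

Weighted by volume,
Initial salt = 38,400×34.3 = 1,317,120
After stage 1: salt = 1,317,120 + 36,200×64.2 = 3,641,160; volume = 74,600 m³; S = 48.809 ppt
After stage 2: salt = 3,641,160 + 10,100×1.9 = 3,660,350; volume = 84,700 m³
S = 3,660,350 / 84,700 = 43.2155 ppt

43.22 ppt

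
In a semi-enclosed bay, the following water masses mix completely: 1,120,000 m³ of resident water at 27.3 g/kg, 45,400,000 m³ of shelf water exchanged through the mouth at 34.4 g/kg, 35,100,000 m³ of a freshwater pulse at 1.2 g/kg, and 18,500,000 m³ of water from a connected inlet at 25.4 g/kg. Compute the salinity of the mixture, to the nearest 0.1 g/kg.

By conservation of dissolved salt,
salt = 1,120,000×27.3 + 45,400,000×34.4 + 35,100,000×1.2 + 18,500,000×25.4 = 30,576,000 + 1,561,760,000 + 42,120,000 + 469,900,000 = 2,104,356,000
volume = 1,120,000 + 45,400,000 + 35,100,000 + 18,500,000 = 100,120,000 m³
S = 2,104,356,000 / 100,120,000 = 21.018 g/kg

21.0 g/kg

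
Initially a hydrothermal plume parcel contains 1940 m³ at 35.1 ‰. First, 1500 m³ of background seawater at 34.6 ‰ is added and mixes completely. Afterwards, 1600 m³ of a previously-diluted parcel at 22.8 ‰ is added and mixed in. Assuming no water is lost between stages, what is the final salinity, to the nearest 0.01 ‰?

Total salt / total volume:
Initial salt = 1,940×35.1 = 68,094
After stage 1: salt = 68,094 + 1,500×34.6 = 119,994; volume = 3,440 m³; S = 34.882 ‰
After stage 2: salt = 119,994 + 1,600×22.8 = 156,474; volume = 5,040 m³
S = 156,474 / 5,040 = 31.0464 ‰

31.05 ‰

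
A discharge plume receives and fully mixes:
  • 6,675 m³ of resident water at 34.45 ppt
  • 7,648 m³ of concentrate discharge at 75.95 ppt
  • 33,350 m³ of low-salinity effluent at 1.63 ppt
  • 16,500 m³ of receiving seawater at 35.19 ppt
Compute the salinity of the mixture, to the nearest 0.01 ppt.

22.53 ppt

Conserving salt mass:
salt = 6,675×34.45 + 7,648×75.95 + 33,350×1.63 + 16,500×35.19 = 229,953.75 + 580,865.6 + 54,360.5 + 580,635 = 1,445,814.85
volume = 6,675 + 7,648 + 33,350 + 16,500 = 64,173 m³
S = 1,445,814.85 / 64,173 = 22.53 ppt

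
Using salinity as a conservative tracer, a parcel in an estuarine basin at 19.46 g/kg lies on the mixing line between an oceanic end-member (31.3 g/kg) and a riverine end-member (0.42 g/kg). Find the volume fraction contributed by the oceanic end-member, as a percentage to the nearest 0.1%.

Let g be the oceanic fraction. Salt balance per unit volume:
g×31.3 + (1−g)×0.42 = 19.46
g = (19.46 − 0.42) / (31.3 − 0.42) = 19.04/30.88 = 0.6166

61.7%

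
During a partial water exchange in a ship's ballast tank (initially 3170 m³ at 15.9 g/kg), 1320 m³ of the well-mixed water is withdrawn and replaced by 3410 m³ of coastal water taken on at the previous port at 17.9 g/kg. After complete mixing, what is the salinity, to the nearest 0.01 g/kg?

Remaining after removal: 1,850 m³ at 15.9 g/kg (salt = 29,415)
After addition: salt = 29,415 + 3,410×17.9 = 90,454; volume = 5,260 m³
S = 90,454 / 5,260 = 17.1966 g/kg

17.20 g/kg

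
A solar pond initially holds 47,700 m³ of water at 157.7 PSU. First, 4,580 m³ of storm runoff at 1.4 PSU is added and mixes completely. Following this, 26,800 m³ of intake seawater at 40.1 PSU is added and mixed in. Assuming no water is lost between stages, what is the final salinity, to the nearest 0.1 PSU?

Total salt / total volume:
Initial salt = 47,700×157.7 = 7,522,290
After stage 1: salt = 7,522,290 + 4,580×1.4 = 7,528,702; volume = 52,280 m³; S = 144.007 PSU
After stage 2: salt = 7,528,702 + 26,800×40.1 = 8,603,382; volume = 79,080 m³
S = 8,603,382 / 79,080 = 108.7934 PSU

108.8 PSU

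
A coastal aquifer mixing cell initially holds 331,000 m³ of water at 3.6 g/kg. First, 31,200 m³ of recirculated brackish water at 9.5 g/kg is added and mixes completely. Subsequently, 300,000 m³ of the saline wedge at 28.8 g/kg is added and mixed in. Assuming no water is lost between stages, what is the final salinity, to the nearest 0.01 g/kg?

Weighted by volume,
Initial salt = 331,000×3.6 = 1,191,600
After stage 1: salt = 1,191,600 + 31,200×9.5 = 1,488,000; volume = 362,200 m³; S = 4.108 g/kg
After stage 2: salt = 1,488,000 + 300,000×28.8 = 10,128,000; volume = 662,200 m³
S = 10,128,000 / 662,200 = 15.2945 g/kg

15.29 g/kg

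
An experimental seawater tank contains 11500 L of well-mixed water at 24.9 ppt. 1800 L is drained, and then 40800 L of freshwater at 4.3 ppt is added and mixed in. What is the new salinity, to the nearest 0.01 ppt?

8.26 ppt

Remaining after removal: 9,700 L at 24.9 ppt (salt = 241,530)
After addition: salt = 241,530 + 40,800×4.3 = 416,970; volume = 50,500 L
S = 416,970 / 50,500 = 8.2568 ppt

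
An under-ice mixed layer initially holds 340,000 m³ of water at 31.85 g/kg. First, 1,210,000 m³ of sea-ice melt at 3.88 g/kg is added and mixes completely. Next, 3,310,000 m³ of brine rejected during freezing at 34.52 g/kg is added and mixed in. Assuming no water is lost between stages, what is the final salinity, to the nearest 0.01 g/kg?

Weighted by volume,
Initial salt = 340,000×31.85 = 10,829,000
After stage 1: salt = 10,829,000 + 1,210,000×3.88 = 15,523,800; volume = 1,550,000 m³; S = 10.015 g/kg
After stage 2: salt = 15,523,800 + 3,310,000×34.52 = 129,785,000; volume = 4,860,000 m³
S = 129,785,000 / 4,860,000 = 26.7047 g/kg

26.70 g/kg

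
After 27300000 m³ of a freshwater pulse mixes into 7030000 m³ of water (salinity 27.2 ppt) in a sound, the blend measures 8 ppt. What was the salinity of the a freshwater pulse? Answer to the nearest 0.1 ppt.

3.1 ppt

Salt balance: 7,030,000×27.2 + 27,300,000×S = 34,330,000×8
191,216,000 + 27,300,000·S = 274,640,000
S = (274,640,000 − 191,216,000) / 27,300,000 = 3.0558 ppt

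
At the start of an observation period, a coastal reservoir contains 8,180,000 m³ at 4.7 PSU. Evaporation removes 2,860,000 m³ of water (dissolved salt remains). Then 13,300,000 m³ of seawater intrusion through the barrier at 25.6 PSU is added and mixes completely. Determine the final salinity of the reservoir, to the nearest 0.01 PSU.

After evaporation: salt = 8,180,000×4.7 = 38,446,000; volume = 8,180,000 − 2,860,000 = 5,320,000 m³
After mixing: salt = 38,446,000 + 13,300,000×25.6 = 378,926,000; volume = 5,320,000 + 13,300,000 = 18,620,000 m³
S = 378,926,000 / 18,620,000 = 20.3505 PSU

20.35 PSU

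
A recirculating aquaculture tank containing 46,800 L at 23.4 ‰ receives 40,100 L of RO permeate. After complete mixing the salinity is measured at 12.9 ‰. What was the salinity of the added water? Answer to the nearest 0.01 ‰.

0.65 ‰

Salt balance: 46,800×23.4 + 40,100×S = 86,900×12.9
1,095,120 + 40,100·S = 1,121,010
S = (1,121,010 − 1,095,120) / 40,100 = 0.6456 ‰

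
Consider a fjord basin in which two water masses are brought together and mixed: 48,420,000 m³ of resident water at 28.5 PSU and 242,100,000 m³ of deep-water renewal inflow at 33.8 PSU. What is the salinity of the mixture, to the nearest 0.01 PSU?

Salt balance:
salt = 48,420,000×28.5 + 242,100,000×33.8 = 1,379,970,000 + 8,182,980,000 = 9,562,950,000
volume = 48,420,000 + 242,100,000 = 290,520,000 m³
S = 9,562,950,000 / 290,520,000 = 32.9167 PSU

32.92 PSU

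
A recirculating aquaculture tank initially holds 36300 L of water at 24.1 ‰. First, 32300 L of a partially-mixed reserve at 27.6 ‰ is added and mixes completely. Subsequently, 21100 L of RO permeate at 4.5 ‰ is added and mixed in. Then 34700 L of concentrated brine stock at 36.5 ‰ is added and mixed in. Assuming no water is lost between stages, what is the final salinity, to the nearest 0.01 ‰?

Weighted by volume,
Initial salt = 36,300×24.1 = 874,830
After stage 1: salt = 874,830 + 32,300×27.6 = 1,766,310; volume = 68,600 L; S = 25.748 ‰
After stage 2: salt = 1,766,310 + 21,100×4.5 = 1,861,260; volume = 89,700 L; S = 20.75 ‰
After stage 3: salt = 1,861,260 + 34,700×36.5 = 3,127,810; volume = 124,400 L
S = 3,127,810 / 124,400 = 25.1432 ‰

25.14 ‰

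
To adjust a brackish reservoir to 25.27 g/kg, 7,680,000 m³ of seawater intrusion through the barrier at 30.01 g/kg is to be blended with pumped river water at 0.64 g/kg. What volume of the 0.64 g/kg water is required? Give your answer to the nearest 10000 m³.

1480000 m³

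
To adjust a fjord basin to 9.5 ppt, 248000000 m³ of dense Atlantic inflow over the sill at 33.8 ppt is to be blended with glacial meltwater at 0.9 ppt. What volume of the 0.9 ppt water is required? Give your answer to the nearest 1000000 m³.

701000000 m³

Salt balance: 248,000,000×33.8 + V×0.9 = (248,000,000+V)×9.5
8,382,400,000 + 0.9V = 2,356,000,000 + 9.5V
6,026,400,000 = 8.6V
V = 700,744,186.05 m³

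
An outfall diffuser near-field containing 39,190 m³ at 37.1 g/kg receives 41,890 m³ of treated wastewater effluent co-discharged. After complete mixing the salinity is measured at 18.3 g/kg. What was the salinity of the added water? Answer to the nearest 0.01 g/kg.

0.71 g/kg

Salt balance: 39,190×37.1 + 41,890×S = 81,080×18.3
1,453,949 + 41,890·S = 1,483,764
S = (1,483,764 − 1,453,949) / 41,890 = 0.7117 g/kg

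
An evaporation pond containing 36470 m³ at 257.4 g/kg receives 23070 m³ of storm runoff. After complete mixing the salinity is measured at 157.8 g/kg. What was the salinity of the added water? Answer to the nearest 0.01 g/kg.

0.35 g/kg

Salt balance: 36,470×257.4 + 23,070×S = 59,540×157.8
9,387,378 + 23,070·S = 9,395,412
S = (9,395,412 − 9,387,378) / 23,070 = 0.3482 g/kg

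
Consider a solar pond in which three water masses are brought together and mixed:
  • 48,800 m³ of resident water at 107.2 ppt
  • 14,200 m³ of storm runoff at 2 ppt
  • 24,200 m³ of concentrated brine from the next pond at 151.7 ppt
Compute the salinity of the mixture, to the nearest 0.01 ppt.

Weighted by volume,
salt = 48,800×107.2 + 14,200×2 + 24,200×151.7 = 5,231,360 + 28,400 + 3,671,140 = 8,930,900
volume = 48,800 + 14,200 + 24,200 = 87,200 m³
S = 8,930,900 / 87,200 = 102.4186 ppt

102.42 ppt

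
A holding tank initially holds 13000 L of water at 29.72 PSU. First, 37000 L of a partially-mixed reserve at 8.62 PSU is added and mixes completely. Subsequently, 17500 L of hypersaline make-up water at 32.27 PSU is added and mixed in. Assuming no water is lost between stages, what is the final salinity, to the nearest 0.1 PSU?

18.8 PSU

Weighted by volume,
Initial salt = 13,000×29.72 = 386,360
After stage 1: salt = 386,360 + 37,000×8.62 = 705,300; volume = 50,000 L; S = 14.106 PSU
After stage 2: salt = 705,300 + 17,500×32.27 = 1,270,025; volume = 67,500 L
S = 1,270,025 / 67,500 = 18.8152 PSU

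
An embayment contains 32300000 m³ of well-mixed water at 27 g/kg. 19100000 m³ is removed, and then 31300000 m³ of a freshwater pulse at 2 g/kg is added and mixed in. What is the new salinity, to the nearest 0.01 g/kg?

9.42 g/kg

Remaining after removal: 13,200,000 m³ at 27 g/kg (salt = 356,400,000)
After addition: salt = 356,400,000 + 31,300,000×2 = 419,000,000; volume = 44,500,000 m³
S = 419,000,000 / 44,500,000 = 9.4157 g/kg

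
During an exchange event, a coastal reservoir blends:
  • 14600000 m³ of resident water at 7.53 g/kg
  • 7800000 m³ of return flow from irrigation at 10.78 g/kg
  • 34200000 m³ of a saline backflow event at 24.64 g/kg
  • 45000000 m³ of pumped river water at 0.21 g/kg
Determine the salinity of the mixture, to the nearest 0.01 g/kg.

Conserving salt mass:
salt = 14,600,000×7.53 + 7,800,000×10.78 + 34,200,000×24.64 + 45,000,000×0.21 = 109,938,000 + 84,084,000 + 842,688,000 + 9,450,000 = 1,046,160,000
volume = 14,600,000 + 7,800,000 + 34,200,000 + 45,000,000 = 101,600,000 m³
S = 1,046,160,000 / 101,600,000 = 10.2969 g/kg

10.30 g/kg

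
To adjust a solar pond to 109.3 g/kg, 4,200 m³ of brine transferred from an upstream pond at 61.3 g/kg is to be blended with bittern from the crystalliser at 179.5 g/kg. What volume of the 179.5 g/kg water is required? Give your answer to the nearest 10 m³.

2870 m³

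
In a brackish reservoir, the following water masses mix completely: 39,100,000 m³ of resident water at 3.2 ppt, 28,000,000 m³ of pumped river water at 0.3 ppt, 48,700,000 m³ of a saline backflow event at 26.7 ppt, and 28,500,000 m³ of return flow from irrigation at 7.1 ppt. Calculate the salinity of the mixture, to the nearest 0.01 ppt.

11.34 ppt

Mass of salt is conserved:
salt = 39,100,000×3.2 + 28,000,000×0.3 + 48,700,000×26.7 + 28,500,000×7.1 = 125,120,000 + 8,400,000 + 1,300,290,000 + 202,350,000 = 1,636,160,000
volume = 39,100,000 + 28,000,000 + 48,700,000 + 28,500,000 = 144,300,000 m³
S = 1,636,160,000 / 144,300,000 = 11.3386 ppt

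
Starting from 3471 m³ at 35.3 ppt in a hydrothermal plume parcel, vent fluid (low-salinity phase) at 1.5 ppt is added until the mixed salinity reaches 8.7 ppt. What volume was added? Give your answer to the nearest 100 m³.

12800 m³

Salt balance: 3,471×35.3 + V×1.5 = (3,471+V)×8.7
122,526.3 + 1.5V = 30,197.7 + 8.7V
92,328.6 = 7.2V
V = 12,823.42 m³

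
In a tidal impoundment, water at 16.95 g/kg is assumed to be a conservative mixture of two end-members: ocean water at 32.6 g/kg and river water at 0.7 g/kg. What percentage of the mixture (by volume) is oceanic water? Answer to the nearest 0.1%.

50.9%

Let g be the oceanic fraction. Salt balance per unit volume:
g×32.6 + (1−g)×0.7 = 16.95
g = (16.95 − 0.7) / (32.6 − 0.7) = 16.25/31.9 = 0.5094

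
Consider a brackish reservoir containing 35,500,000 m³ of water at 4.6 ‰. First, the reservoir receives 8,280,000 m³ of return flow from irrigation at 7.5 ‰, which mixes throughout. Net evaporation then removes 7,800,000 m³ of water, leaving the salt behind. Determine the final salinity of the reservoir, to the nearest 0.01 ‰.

6.26 ‰

After mixing: salt = 35,500,000×4.6 + 8,280,000×7.5 = 225,400,000; volume = 43,780,000 m³
After evaporation: salt unchanged = 225,400,000; volume = 43,780,000 − 7,800,000 = 35,980,000 m³
S = 225,400,000 / 35,980,000 = 6.2646 ‰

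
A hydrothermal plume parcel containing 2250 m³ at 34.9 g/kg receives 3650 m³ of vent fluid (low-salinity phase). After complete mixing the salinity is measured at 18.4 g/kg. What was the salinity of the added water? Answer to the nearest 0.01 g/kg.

Salt balance: 2,250×34.9 + 3,650×S = 5,900×18.4
78,525 + 3,650·S = 108,560
S = (108,560 − 78,525) / 3,650 = 8.2288 g/kg

8.23 g/kg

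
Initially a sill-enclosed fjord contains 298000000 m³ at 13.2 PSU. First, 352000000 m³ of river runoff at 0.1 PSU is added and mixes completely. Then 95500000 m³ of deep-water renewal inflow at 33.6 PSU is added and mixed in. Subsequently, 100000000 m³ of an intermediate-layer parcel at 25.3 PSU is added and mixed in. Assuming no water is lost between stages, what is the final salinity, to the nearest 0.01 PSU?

Conserving salt mass:
Initial salt = 298,000,000×13.2 = 3,933,600,000
After stage 1: salt = 3,933,600,000 + 352,000,000×0.1 = 3,968,800,000; volume = 650,000,000 m³; S = 6.106 PSU
After stage 2: salt = 3,968,800,000 + 95,500,000×33.6 = 7,177,600,000; volume = 745,500,000 m³; S = 9.628 PSU
After stage 3: salt = 7,177,600,000 + 100,000,000×25.3 = 9,707,600,000; volume = 845,500,000 m³
S = 9,707,600,000 / 845,500,000 = 11.4815 PSU

11.48 PSU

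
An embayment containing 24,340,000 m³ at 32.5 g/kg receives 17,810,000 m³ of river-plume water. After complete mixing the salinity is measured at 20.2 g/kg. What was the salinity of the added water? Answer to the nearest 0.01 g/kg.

3.39 g/kg

Salt balance: 24,340,000×32.5 + 17,810,000×S = 42,150,000×20.2
791,050,000 + 17,810,000·S = 851,430,000
S = (851,430,000 − 791,050,000) / 17,810,000 = 3.3902 g/kg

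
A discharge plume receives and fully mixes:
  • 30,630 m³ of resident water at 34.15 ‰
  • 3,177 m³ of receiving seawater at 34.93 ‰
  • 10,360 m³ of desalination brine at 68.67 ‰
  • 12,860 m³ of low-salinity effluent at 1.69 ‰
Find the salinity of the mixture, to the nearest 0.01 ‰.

Salt balance:
salt = 30,630×34.15 + 3,177×34.93 + 10,360×68.67 + 12,860×1.69 = 1,046,014.5 + 110,972.61 + 711,421.2 + 21,733.4 = 1,890,141.71
volume = 30,630 + 3,177 + 10,360 + 12,860 = 57,027 m³
S = 1,890,141.71 / 57,027 = 33.1447 ‰

33.14 ‰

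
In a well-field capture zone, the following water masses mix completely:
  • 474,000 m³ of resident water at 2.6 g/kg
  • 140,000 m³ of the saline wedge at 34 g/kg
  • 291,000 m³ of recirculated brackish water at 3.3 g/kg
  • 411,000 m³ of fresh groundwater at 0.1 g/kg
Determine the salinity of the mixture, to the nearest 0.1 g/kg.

Conserving salt mass:
salt = 474,000×2.6 + 140,000×34 + 291,000×3.3 + 411,000×0.1 = 1,232,400 + 4,760,000 + 960,300 + 41,100 = 6,993,800
volume = 474,000 + 140,000 + 291,000 + 411,000 = 1,316,000 m³
S = 6,993,800 / 1,316,000 = 5.314 g/kg

5.3 g/kg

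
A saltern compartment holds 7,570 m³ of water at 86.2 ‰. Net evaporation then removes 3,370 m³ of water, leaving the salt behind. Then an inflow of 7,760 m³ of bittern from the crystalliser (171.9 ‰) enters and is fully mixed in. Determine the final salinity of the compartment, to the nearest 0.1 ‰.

After evaporation: salt = 7,570×86.2 = 652,534; volume = 7,570 − 3,370 = 4,200 m³
After mixing: salt = 652,534 + 7,760×171.9 = 1,986,478; volume = 4,200 + 7,760 = 11,960 m³
S = 1,986,478 / 11,960 = 166.0935 ‰

166.1 ‰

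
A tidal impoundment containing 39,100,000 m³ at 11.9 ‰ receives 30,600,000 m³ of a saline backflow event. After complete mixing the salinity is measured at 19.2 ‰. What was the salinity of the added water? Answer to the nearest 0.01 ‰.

28.53 ‰

Salt balance: 39,100,000×11.9 + 30,600,000×S = 69,700,000×19.2
465,290,000 + 30,600,000·S = 1,338,240,000
S = (1,338,240,000 − 465,290,000) / 30,600,000 = 28.5278 ‰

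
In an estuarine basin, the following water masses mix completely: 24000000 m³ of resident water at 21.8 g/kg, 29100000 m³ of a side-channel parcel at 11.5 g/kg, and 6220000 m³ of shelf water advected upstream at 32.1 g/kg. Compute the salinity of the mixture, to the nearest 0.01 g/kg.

17.83 g/kg

By conservation of dissolved salt,
salt = 24,000,000×21.8 + 29,100,000×11.5 + 6,220,000×32.1 = 523,200,000 + 334,650,000 + 199,662,000 = 1,057,512,000
volume = 24,000,000 + 29,100,000 + 6,220,000 = 59,320,000 m³
S = 1,057,512,000 / 59,320,000 = 17.8272 g/kg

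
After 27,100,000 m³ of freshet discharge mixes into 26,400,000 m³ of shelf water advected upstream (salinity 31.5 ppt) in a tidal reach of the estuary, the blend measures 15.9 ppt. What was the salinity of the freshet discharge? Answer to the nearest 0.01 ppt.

Salt balance: 26,400,000×31.5 + 27,100,000×S = 53,500,000×15.9
831,600,000 + 27,100,000·S = 850,650,000
S = (850,650,000 − 831,600,000) / 27,100,000 = 0.703 ppt

0.70 ppt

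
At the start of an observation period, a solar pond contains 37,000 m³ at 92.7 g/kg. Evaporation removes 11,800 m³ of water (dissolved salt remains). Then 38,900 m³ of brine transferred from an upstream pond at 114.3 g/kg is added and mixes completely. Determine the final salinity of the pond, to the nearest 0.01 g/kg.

122.87 g/kg

After evaporation: salt = 37,000×92.7 = 3,429,900; volume = 37,000 − 11,800 = 25,200 m³
After mixing: salt = 3,429,900 + 38,900×114.3 = 7,876,170; volume = 25,200 + 38,900 = 64,100 m³
S = 7,876,170 / 64,100 = 122.8732 g/kg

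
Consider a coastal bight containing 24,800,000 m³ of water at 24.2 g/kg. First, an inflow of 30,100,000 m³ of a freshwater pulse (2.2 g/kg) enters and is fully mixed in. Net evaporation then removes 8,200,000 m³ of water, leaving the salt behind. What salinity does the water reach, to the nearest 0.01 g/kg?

14.27 g/kg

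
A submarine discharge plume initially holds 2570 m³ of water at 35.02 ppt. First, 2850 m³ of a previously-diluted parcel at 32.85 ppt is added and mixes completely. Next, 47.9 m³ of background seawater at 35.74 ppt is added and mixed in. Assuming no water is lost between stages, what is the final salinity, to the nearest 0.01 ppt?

33.90 ppt

Salt balance:
Initial salt = 2,570×35.02 = 90,001.4
After stage 1: salt = 90,001.4 + 2,850×32.85 = 183,623.9; volume = 5,420 m³; S = 33.879 ppt
After stage 2: salt = 183,623.9 + 47.9×35.74 = 185,335.846; volume = 5,467.9 m³
S = 185,335.846 / 5,467.9 = 33.8953 ppt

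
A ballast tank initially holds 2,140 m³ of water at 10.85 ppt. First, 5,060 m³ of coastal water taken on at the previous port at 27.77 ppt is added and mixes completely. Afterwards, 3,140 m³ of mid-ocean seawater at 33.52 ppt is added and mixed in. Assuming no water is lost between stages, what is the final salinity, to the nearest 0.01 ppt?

Weighted by volume,
Initial salt = 2,140×10.85 = 23,219
After stage 1: salt = 23,219 + 5,060×27.77 = 163,735.2; volume = 7,200 m³; S = 22.741 ppt
After stage 2: salt = 163,735.2 + 3,140×33.52 = 268,988; volume = 10,340 m³
S = 268,988 / 10,340 = 26.0143 ppt

26.01 ppt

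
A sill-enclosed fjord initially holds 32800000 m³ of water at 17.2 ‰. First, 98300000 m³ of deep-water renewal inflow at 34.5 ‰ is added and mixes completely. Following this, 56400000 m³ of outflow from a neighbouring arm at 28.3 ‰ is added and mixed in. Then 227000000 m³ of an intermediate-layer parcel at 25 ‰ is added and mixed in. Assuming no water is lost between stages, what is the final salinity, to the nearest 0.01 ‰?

27.08 ‰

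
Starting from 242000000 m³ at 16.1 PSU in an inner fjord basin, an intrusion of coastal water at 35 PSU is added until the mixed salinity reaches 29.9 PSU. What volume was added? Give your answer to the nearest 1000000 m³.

655000000 m³

Salt balance: 242,000,000×16.1 + V×35 = (242,000,000+V)×29.9
3,896,200,000 + 35V = 7,235,800,000 + 29.9V
3,339,600,000 = 5.1V
V = 654,823,529.41 m³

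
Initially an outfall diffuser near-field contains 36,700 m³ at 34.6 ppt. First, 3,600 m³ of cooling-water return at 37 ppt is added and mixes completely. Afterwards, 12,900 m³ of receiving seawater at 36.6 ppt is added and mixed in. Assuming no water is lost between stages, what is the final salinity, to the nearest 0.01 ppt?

Conserving salt mass:
Initial salt = 36,700×34.6 = 1,269,820
After stage 1: salt = 1,269,820 + 3,600×37 = 1,403,020; volume = 40,300 m³; S = 34.814 ppt
After stage 2: salt = 1,403,020 + 12,900×36.6 = 1,875,160; volume = 53,200 m³
S = 1,875,160 / 53,200 = 35.2474 ppt

35.25 ppt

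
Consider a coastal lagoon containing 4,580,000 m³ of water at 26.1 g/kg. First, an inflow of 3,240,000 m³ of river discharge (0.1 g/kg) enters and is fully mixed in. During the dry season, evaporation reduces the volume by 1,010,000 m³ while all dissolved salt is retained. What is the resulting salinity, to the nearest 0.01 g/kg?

After mixing: salt = 4,580,000×26.1 + 3,240,000×0.1 = 119,862,000; volume = 7,820,000 m³
After evaporation: salt unchanged = 119,862,000; volume = 7,820,000 − 1,010,000 = 6,810,000 m³
S = 119,862,000 / 6,810,000 = 17.6009 g/kg

17.60 g/kg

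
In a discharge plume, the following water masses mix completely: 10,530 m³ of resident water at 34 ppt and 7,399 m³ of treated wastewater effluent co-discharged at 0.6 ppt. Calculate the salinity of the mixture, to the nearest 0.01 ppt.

20.22 ppt

By conservation of dissolved salt,
salt = 10,530×34 + 7,399×0.6 = 358,020 + 4,439.4 = 362,459.4
volume = 10,530 + 7,399 = 17,929 m³
S = 362,459.4 / 17,929 = 20.2164 ppt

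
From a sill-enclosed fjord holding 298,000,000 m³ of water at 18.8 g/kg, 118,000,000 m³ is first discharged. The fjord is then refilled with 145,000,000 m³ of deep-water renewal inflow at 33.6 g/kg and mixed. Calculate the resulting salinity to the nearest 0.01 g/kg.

Remaining after removal: 180,000,000 m³ at 18.8 g/kg (salt = 3,384,000,000)
After addition: salt = 3,384,000,000 + 145,000,000×33.6 = 8,256,000,000; volume = 325,000,000 m³
S = 8,256,000,000 / 325,000,000 = 25.4031 g/kg

25.40 g/kg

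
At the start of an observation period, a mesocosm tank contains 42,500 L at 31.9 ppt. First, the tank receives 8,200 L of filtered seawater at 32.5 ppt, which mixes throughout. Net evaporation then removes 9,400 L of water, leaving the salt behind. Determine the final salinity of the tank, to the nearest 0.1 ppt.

39.3 ppt

After mixing: salt = 42,500×31.9 + 8,200×32.5 = 1,622,250; volume = 50,700 L
After evaporation: salt unchanged = 1,622,250; volume = 50,700 − 9,400 = 41,300 L
S = 1,622,250 / 41,300 = 39.2797 ppt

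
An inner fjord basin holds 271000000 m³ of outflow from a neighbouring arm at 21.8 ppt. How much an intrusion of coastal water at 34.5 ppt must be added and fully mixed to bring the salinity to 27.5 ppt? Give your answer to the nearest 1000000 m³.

221000000 m³

Salt balance: 271,000,000×21.8 + V×34.5 = (271,000,000+V)×27.5
5,907,800,000 + 34.5V = 7,452,500,000 + 27.5V
1,544,700,000 = 7V
V = 220,671,428.57 m³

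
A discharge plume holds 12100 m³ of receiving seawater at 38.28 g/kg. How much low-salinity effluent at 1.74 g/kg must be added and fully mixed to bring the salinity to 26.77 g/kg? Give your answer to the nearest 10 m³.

5560 m³

Salt balance: 12,100×38.28 + V×1.74 = (12,100+V)×26.77
463,188 + 1.74V = 323,917 + 26.77V
139,271 = 25.03V
V = 5,564.16 m³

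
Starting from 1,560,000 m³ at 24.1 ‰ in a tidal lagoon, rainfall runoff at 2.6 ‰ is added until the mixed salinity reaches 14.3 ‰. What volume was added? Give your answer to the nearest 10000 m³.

Salt balance: 1,560,000×24.1 + V×2.6 = (1,560,000+V)×14.3
37,596,000 + 2.6V = 22,308,000 + 14.3V
15,288,000 = 11.7V
V = 1,306,666.67 m³

1310000 m³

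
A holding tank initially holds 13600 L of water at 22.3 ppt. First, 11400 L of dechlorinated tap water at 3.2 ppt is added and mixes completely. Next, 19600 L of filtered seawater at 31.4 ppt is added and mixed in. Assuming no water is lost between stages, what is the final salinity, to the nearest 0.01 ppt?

21.42 ppt

Mass of salt is conserved:
Initial salt = 13,600×22.3 = 303,280
After stage 1: salt = 303,280 + 11,400×3.2 = 339,760; volume = 25,000 L; S = 13.59 ppt
After stage 2: salt = 339,760 + 19,600×31.4 = 955,200; volume = 44,600 L
S = 955,200 / 44,600 = 21.417 ppt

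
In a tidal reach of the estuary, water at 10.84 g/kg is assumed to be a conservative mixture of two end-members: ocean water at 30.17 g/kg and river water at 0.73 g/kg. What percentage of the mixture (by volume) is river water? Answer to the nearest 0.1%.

Let f be the freshwater fraction. Salt balance per unit volume:
f×0.73 + (1−f)×30.17 = 10.84
f = (30.17 − 10.84) / (30.17 − 0.73) = 19.33/29.44 = 0.6566

65.7%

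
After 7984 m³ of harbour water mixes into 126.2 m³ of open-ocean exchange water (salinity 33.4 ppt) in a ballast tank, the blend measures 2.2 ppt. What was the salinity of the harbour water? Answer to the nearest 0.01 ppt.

1.71 ppt

Salt balance: 126.2×33.4 + 7,984×S = 8,110.2×2.2
4,215.08 + 7,984·S = 17,842.44
S = (17,842.44 − 4,215.08) / 7,984 = 1.7068 ppt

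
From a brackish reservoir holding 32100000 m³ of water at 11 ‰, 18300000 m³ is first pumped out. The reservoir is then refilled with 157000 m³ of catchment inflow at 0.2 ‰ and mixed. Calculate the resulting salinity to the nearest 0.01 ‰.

10.88 ‰

Remaining after removal: 13,800,000 m³ at 11 ‰ (salt = 151,800,000)
After addition: salt = 151,800,000 + 157,000×0.2 = 151,831,400; volume = 13,957,000 m³
S = 151,831,400 / 13,957,000 = 10.8785 ‰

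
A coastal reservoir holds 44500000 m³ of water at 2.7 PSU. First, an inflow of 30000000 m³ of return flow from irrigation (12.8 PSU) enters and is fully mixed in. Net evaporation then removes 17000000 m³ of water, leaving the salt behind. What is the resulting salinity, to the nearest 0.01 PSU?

After mixing: salt = 44,500,000×2.7 + 30,000,000×12.8 = 504,150,000; volume = 74,500,000 m³
After evaporation: salt unchanged = 504,150,000; volume = 74,500,000 − 17,000,000 = 57,500,000 m³
S = 504,150,000 / 57,500,000 = 8.7678 PSU

8.77 PSU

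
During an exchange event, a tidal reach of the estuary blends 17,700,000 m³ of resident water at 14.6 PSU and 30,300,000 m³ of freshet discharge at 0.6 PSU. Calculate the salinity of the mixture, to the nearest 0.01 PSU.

By conservation of dissolved salt,
salt = 17,700,000×14.6 + 30,300,000×0.6 = 258,420,000 + 18,180,000 = 276,600,000
volume = 17,700,000 + 30,300,000 = 48,000,000 m³
S = 276,600,000 / 48,000,000 = 5.7625 PSU

5.76 PSU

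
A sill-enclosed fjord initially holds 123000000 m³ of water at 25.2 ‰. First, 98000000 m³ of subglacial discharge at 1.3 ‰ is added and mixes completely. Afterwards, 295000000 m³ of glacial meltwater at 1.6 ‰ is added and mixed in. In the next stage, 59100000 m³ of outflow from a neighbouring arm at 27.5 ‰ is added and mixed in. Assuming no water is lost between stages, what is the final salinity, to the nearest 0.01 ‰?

By conservation of dissolved salt,
Initial salt = 123,000,000×25.2 = 3,099,600,000
After stage 1: salt = 3,099,600,000 + 98,000,000×1.3 = 3,227,000,000; volume = 221,000,000 m³; S = 14.602 ‰
After stage 2: salt = 3,227,000,000 + 295,000,000×1.6 = 3,699,000,000; volume = 516,000,000 m³; S = 7.169 ‰
After stage 3: salt = 3,699,000,000 + 59,100,000×27.5 = 5,324,250,000; volume = 575,100,000 m³
S = 5,324,250,000 / 575,100,000 = 9.258 ‰

9.26 ‰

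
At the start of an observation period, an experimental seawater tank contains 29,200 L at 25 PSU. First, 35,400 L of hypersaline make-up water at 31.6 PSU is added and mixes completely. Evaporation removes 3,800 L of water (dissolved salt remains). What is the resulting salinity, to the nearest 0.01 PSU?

30.41 PSU

After mixing: salt = 29,200×25 + 35,400×31.6 = 1,848,640; volume = 64,600 L
After evaporation: salt unchanged = 1,848,640; volume = 64,600 − 3,800 = 60,800 L
S = 1,848,640 / 60,800 = 30.4053 PSU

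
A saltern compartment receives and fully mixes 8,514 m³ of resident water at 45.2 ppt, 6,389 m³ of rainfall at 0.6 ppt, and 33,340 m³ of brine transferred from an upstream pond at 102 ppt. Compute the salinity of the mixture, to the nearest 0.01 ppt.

Salt balance:
salt = 8,514×45.2 + 6,389×0.6 + 33,340×102 = 384,832.8 + 3,833.4 + 3,400,680 = 3,789,346.2
volume = 8,514 + 6,389 + 33,340 = 48,243 m³
S = 3,789,346.2 / 48,243 = 78.5471 ppt

78.55 ppt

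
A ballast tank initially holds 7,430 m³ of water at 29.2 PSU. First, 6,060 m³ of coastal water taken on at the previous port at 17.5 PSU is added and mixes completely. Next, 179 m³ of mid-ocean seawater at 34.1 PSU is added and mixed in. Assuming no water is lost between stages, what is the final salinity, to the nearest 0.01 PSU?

24.08 PSU

Salt balance:
Initial salt = 7,430×29.2 = 216,956
After stage 1: salt = 216,956 + 6,060×17.5 = 323,006; volume = 13,490 m³; S = 23.944 PSU
After stage 2: salt = 323,006 + 179×34.1 = 329,109.9; volume = 13,669 m³
S = 329,109.9 / 13,669 = 24.0771 PSU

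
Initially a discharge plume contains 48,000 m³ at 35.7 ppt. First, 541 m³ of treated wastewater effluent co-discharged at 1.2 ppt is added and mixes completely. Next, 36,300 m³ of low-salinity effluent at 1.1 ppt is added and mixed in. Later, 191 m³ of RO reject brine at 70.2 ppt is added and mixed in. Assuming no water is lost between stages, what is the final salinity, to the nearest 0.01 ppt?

Total salt / total volume:
Initial salt = 48,000×35.7 = 1,713,600
After stage 1: salt = 1,713,600 + 541×1.2 = 1,714,249.2; volume = 48,541 m³; S = 35.315 ppt
After stage 2: salt = 1,714,249.2 + 36,300×1.1 = 1,754,179.2; volume = 84,841 m³; S = 20.676 ppt
After stage 3: salt = 1,754,179.2 + 191×70.2 = 1,767,587.4; volume = 85,032 m³
S = 1,767,587.4 / 85,032 = 20.7873 ppt

20.79 ppt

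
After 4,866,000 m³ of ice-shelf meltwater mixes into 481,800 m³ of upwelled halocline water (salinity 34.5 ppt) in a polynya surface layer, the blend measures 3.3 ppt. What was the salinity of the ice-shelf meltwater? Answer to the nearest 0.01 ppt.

Salt balance: 481,800×34.5 + 4,866,000×S = 5,347,800×3.3
16,622,100 + 4,866,000·S = 17,647,740
S = (17,647,740 − 16,622,100) / 4,866,000 = 0.2108 ppt

0.21 ppt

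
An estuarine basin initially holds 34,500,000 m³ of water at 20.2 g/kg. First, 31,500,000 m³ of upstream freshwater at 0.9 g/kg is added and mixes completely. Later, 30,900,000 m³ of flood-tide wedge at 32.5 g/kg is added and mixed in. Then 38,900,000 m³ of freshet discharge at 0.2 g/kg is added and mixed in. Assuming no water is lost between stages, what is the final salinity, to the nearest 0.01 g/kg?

Salt balance:
Initial salt = 34,500,000×20.2 = 696,900,000
After stage 1: salt = 696,900,000 + 31,500,000×0.9 = 725,250,000; volume = 66,000,000 m³; S = 10.989 g/kg
After stage 2: salt = 725,250,000 + 30,900,000×32.5 = 1,729,500,000; volume = 96,900,000 m³; S = 17.848 g/kg
After stage 3: salt = 1,729,500,000 + 38,900,000×0.2 = 1,737,280,000; volume = 135,800,000 m³
S = 1,737,280,000 / 135,800,000 = 12.7929 g/kg

12.79 g/kg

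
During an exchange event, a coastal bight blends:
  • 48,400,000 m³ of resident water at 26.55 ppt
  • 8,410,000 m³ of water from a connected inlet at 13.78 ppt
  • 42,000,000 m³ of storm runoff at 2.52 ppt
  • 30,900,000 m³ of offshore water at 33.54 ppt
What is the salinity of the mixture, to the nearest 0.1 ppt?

19.6 ppt

Conserving salt mass:
salt = 48,400,000×26.55 + 8,410,000×13.78 + 42,000,000×2.52 + 30,900,000×33.54 = 1,285,020,000 + 115,889,800 + 105,840,000 + 1,036,386,000 = 2,543,135,800
volume = 48,400,000 + 8,410,000 + 42,000,000 + 30,900,000 = 129,710,000 m³
S = 2,543,135,800 / 129,710,000 = 19.606 ppt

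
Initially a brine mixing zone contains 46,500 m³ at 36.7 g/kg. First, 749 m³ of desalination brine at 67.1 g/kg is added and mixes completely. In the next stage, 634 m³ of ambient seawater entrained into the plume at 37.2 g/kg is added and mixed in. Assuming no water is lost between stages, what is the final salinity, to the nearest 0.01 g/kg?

37.18 g/kg

By conservation of dissolved salt,
Initial salt = 46,500×36.7 = 1,706,550
After stage 1: salt = 1,706,550 + 749×67.1 = 1,756,807.9; volume = 47,249 m³; S = 37.182 g/kg
After stage 2: salt = 1,756,807.9 + 634×37.2 = 1,780,392.7; volume = 47,883 m³
S = 1,780,392.7 / 47,883 = 37.1821 g/kg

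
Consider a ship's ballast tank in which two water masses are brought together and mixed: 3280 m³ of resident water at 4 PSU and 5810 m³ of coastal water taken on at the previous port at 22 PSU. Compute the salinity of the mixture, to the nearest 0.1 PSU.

15.5 PSU

Salt balance:
salt = 3,280×4 + 5,810×22 = 13,120 + 127,820 = 140,940
volume = 3,280 + 5,810 = 9,090 m³
S = 140,940 / 9,090 = 15.505 PSU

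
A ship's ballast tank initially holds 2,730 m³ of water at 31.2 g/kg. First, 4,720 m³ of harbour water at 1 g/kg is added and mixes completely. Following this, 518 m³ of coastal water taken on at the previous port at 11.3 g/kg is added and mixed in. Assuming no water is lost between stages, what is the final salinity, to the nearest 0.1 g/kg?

Weighted by volume,
Initial salt = 2,730×31.2 = 85,176
After stage 1: salt = 85,176 + 4,720×1 = 89,896; volume = 7,450 m³; S = 12.067 g/kg
After stage 2: salt = 89,896 + 518×11.3 = 95,749.4; volume = 7,968 m³
S = 95,749.4 / 7,968 = 12.0167 g/kg

12.0 g/kg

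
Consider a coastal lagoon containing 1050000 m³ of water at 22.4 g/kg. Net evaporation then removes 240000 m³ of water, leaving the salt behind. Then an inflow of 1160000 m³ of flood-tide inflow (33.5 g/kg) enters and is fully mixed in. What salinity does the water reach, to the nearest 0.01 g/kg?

After evaporation: salt = 1,050,000×22.4 = 23,520,000; volume = 1,050,000 − 240,000 = 810,000 m³
After mixing: salt = 23,520,000 + 1,160,000×33.5 = 62,380,000; volume = 810,000 + 1,160,000 = 1,970,000 m³
S = 62,380,000 / 1,970,000 = 31.665 g/kg

31.66 g/kg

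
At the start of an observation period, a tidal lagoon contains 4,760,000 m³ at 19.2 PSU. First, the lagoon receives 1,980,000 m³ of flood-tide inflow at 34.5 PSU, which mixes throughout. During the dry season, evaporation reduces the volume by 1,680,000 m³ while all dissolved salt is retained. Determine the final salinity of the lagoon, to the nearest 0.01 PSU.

After mixing: salt = 4,760,000×19.2 + 1,980,000×34.5 = 159,702,000; volume = 6,740,000 m³
After evaporation: salt unchanged = 159,702,000; volume = 6,740,000 − 1,680,000 = 5,060,000 m³
S = 159,702,000 / 5,060,000 = 31.5617 PSU

31.56 PSU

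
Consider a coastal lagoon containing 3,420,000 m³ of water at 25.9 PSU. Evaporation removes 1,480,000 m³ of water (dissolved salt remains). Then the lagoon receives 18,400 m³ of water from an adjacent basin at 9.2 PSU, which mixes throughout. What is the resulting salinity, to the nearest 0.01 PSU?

After evaporation: salt = 3,420,000×25.9 = 88,578,000; volume = 3,420,000 − 1,480,000 = 1,940,000 m³
After mixing: salt = 88,578,000 + 18,400×9.2 = 88,747,280; volume = 1,940,000 + 18,400 = 1,958,400 m³
S = 88,747,280 / 1,958,400 = 45.3162 PSU

45.32 PSU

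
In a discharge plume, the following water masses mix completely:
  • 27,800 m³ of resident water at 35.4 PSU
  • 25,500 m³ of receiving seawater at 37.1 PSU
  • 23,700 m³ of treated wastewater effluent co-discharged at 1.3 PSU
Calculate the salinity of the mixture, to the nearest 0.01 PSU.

25.47 PSU

Weighted by volume,
salt = 27,800×35.4 + 25,500×37.1 + 23,700×1.3 = 984,120 + 946,050 + 30,810 = 1,960,980
volume = 27,800 + 25,500 + 23,700 = 77,000 m³
S = 1,960,980 / 77,000 = 25.4673 PSU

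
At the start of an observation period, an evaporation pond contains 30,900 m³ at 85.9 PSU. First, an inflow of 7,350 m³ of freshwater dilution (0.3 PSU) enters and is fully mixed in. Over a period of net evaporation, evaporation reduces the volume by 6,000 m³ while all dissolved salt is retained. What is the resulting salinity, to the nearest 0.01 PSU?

82.37 PSU

After mixing: salt = 30,900×85.9 + 7,350×0.3 = 2,656,515; volume = 38,250 m³
After evaporation: salt unchanged = 2,656,515; volume = 38,250 − 6,000 = 32,250 m³
S = 2,656,515 / 32,250 = 82.3726 PSU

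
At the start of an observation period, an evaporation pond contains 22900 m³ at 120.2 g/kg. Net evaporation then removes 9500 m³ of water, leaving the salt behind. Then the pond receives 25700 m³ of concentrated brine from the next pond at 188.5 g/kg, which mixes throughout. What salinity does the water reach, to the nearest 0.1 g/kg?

194.3 g/kg

After evaporation: salt = 22,900×120.2 = 2,752,580; volume = 22,900 − 9,500 = 13,400 m³
After mixing: salt = 2,752,580 + 25,700×188.5 = 7,597,030; volume = 13,400 + 25,700 = 39,100 m³
S = 7,597,030 / 39,100 = 194.2974 g/kg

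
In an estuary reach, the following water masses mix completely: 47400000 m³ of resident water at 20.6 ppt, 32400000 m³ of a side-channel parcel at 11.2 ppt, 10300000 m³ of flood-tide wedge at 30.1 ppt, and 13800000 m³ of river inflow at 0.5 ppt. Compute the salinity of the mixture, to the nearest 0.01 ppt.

15.94 ppt

Weighted by volume,
salt = 47,400,000×20.6 + 32,400,000×11.2 + 10,300,000×30.1 + 13,800,000×0.5 = 976,440,000 + 362,880,000 + 310,030,000 + 6,900,000 = 1,656,250,000
volume = 47,400,000 + 32,400,000 + 10,300,000 + 13,800,000 = 103,900,000 m³
S = 1,656,250,000 / 103,900,000 = 15.9408 ppt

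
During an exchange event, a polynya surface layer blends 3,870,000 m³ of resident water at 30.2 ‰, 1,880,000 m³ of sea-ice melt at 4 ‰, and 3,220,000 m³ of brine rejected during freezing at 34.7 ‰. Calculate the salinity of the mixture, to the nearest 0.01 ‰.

26.32 ‰

By conservation of dissolved salt,
salt = 3,870,000×30.2 + 1,880,000×4 + 3,220,000×34.7 = 116,874,000 + 7,520,000 + 111,734,000 = 236,128,000
volume = 3,870,000 + 1,880,000 + 3,220,000 = 8,970,000 m³
S = 236,128,000 / 8,970,000 = 26.3242 ‰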